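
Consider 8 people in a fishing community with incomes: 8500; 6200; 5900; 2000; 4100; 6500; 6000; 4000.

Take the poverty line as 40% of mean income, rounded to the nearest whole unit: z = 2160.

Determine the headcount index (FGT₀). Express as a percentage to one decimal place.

1 of the 8 people have income below 2160.
H = 1/8 = 12.5%.

12.5%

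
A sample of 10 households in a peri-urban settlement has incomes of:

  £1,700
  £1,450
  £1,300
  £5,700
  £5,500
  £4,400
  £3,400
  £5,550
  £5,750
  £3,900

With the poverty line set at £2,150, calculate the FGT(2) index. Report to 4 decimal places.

0.0306

Below the line: £1,300, £1,450, £1,700 (q = 3 of N = 10).
Gap ratios (z−y)/z: (2150−1300)/2150 = 0.3953; (2150−1450)/2150 = 0.3256; (2150−1700)/2150 = 0.2093.
Squared: 0.1563; 0.1060; 0.0438.
Sum = 0.306111; P₂ = 0.306111 / 10 = 0.0306.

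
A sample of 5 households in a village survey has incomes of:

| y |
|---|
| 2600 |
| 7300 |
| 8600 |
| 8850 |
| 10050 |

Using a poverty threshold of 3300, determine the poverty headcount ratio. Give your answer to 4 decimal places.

1 of the 5 households have income below 3300.
H = 1/5 = 0.2000.

0.2000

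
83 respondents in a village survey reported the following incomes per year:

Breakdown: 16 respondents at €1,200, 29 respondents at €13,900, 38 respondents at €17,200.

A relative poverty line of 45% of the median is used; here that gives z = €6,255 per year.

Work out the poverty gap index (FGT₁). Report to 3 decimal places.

0.156

Poor units: 16×€1,200 (q = 16 of N = 83).
Normalized shortfalls: (6255−1200)/6255 = 0.8082 (×16).
Σ = 12.930456. Dividing by the full population N = 83 gives P₁ = 0.156.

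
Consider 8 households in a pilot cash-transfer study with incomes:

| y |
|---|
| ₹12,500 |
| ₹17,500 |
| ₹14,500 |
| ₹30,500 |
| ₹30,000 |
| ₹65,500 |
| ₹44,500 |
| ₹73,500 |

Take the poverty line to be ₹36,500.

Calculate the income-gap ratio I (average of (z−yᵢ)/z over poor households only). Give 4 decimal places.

0.4247

Below z: ₹12,500, ₹14,500, ₹17,500, ₹30,000, ₹30,500 (q = 5 of N = 8).
Relative gaps: 0.6575, 0.6027, 0.5205, 0.1781, 0.1644; sum = 2.123288.
I averages over the q = 5 poor units only: 2.123288 / 5 = 0.4247.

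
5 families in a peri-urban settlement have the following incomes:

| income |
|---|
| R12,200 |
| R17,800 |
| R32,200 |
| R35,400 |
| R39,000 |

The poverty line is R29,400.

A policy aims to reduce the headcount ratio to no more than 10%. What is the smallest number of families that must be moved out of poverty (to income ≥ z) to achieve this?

2 of the 5 families are poor, so H = 2/5 = 0.400.
A headcount ratio of at most 10% allows at most ⌊0.10 × 5⌋ = 0 poor families.
So at least 2 − 0 = 2 must be lifted.

2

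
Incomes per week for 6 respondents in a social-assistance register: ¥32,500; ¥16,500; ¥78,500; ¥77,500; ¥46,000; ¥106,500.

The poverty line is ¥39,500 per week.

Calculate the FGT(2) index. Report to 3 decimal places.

0.062

Below the line: ¥16,500, ¥32,500 (q = 2 of N = 6).
Shortfall ratios: (39500−16500)/39500 = 0.5823; (39500−32500)/39500 = 0.1772.
Squared: 0.3390; 0.0314.
Sum = 0.370453; P₂ = 0.370453 / 6 = 0.062.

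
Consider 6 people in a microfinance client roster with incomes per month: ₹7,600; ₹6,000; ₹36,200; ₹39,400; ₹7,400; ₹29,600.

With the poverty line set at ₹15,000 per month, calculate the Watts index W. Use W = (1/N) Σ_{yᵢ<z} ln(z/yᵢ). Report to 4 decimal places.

0.3838

Incomes under z: ₹6,000, ₹7,400, ₹7,600 (q = 3 of N = 6).
Log gaps: ln(15000/6000) = 0.9163; ln(15000/7400) = 0.7066; ln(15000/7600) = 0.6799.
W = 2.302763 / 6 = 0.3838.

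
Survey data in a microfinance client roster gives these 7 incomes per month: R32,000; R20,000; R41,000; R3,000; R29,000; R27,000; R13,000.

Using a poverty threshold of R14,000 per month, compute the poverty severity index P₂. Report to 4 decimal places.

Poor units: R3,000, R13,000 (q = 2 of N = 7).
Gap ratios (z−y)/z: (14000−3000)/14000 = 0.7857; (14000−13000)/14000 = 0.0714.
Squared: 0.6173; 0.0051.
Sum = 0.622449; P₂ = 0.622449 / 7 = 0.0889.

0.0889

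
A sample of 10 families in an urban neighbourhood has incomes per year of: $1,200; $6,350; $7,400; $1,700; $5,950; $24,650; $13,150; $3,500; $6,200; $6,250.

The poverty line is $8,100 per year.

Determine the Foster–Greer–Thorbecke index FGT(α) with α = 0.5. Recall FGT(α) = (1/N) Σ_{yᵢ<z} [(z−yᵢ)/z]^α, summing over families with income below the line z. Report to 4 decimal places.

Poor units: $1,200, $1,700, $3,500, $5,950, $6,200, $6,250, $6,350, $7,400 (q = 8 of N = 10).
Relative gaps: (8100−1200)/8100 = 0.8519; (8100−1700)/8100 = 0.7901; (8100−3500)/8100 = 0.5679; (8100−5950)/8100 = 0.2654; (8100−6200)/8100 = 0.2346; (8100−6250)/8100 = 0.2284; (8100−6350)/8100 = 0.2160; (8100−7400)/8100 = 0.0864.
Raised to α = 0.5: 0.92296; 0.88889; 0.75359; 0.51520; 0.48432; 0.47791; 0.46481; 0.29397.
Sum = 4.801653; FGT(0.5) = 4.801653 / 10 = 0.4802.

0.4802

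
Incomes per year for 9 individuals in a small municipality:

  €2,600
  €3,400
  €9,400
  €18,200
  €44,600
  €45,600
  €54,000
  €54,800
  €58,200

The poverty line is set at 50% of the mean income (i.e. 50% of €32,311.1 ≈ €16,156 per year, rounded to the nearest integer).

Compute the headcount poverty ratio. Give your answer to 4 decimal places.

3 of the 9 individuals have income below €16,156.
H = 3/9 = 0.3333.

0.3333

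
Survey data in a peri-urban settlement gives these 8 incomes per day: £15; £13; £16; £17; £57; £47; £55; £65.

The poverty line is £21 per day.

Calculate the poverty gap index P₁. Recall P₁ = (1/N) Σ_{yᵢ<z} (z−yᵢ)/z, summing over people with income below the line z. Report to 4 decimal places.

0.1369

Below the line: £13, £15, £16, £17 (q = 4 of N = 8).
Shortfall ratios: (21−13)/21 = 0.3810; (21−15)/21 = 0.2857; (21−16)/21 = 0.2381; (21−17)/21 = 0.1905.
Σ = 1.095238. Dividing by the full population N = 8 gives P₁ = 0.1369.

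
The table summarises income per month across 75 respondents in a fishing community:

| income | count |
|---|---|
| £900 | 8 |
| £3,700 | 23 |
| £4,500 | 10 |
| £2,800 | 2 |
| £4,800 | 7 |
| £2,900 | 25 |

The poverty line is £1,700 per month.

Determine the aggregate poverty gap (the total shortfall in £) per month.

Below z: 8×£900 (q = 8 of N = 75).
Individual gaps: 8×(1700−900) = 6400.
Aggregate gap = £6,400.

£6,400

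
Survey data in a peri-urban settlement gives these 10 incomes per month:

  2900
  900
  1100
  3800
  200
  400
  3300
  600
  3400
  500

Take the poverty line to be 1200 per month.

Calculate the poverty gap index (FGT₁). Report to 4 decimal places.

Below the line: 200, 400, 500, 600, 900, 1100 (q = 6 of N = 10).
Shortfall ratios: (1200−200)/1200 = 0.8333; (1200−400)/1200 = 0.6667; (1200−500)/1200 = 0.5833; (1200−600)/1200 = 0.5000; (1200−900)/1200 = 0.2500; (1200−1100)/1200 = 0.0833.
Σ = 2.916667. Dividing by the full population N = 10 gives P₁ = 0.2917.

0.2917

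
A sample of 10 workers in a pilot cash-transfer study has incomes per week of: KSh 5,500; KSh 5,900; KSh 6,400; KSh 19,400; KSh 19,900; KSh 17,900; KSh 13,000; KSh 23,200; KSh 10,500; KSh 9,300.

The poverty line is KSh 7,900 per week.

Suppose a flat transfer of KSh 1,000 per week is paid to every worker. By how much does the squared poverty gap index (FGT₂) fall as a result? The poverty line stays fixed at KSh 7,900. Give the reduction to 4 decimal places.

Before: below the line — KSh 5,500, KSh 5,900, KSh 6,400; squared poverty gap index (FGT₂) = 0.019244.
After the KSh 1,000 transfer: below the line — KSh 6,500, KSh 6,900, KSh 7,400; squared poverty gap index (FGT₂) = 0.005143.
Reduction = 0.019244 − 0.005143 = 0.0141.

0.0141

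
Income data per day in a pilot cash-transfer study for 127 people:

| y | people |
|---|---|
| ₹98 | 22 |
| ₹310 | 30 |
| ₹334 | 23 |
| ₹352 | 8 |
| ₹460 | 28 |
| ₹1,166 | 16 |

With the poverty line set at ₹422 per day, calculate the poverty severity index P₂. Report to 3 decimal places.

0.128

Below the line: 22×₹98, 30×₹310, 23×₹334, 8×₹352 (q = 83 of N = 127).
Relative gaps: (422−98)/422 = 0.7678 (×22); (422−310)/422 = 0.2654 (×30); (422−334)/422 = 0.2085 (×23); (422−352)/422 = 0.1659 (×8).
Squared: 0.5895 (×22); 0.0704 (×30); 0.0435 (×23); 0.0275 (×8).
Sum = 16.301880; P₂ = 16.301880 / 127 = 0.128.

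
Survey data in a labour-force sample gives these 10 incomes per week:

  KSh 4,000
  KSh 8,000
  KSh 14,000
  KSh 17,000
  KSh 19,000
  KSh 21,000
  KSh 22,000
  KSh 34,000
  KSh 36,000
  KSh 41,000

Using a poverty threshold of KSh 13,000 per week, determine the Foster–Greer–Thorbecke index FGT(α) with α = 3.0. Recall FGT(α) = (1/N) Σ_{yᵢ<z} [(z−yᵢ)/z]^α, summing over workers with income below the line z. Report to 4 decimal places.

Incomes under z: KSh 4,000, KSh 8,000 (q = 2 of N = 10).
Relative gaps: (13000−4000)/13000 = 0.6923; (13000−8000)/13000 = 0.3846.
Raised to α = 3.0: 0.33182; 0.05690.
Sum = 0.388712; FGT(3.0) = 0.388712 / 10 = 0.0389.

0.0389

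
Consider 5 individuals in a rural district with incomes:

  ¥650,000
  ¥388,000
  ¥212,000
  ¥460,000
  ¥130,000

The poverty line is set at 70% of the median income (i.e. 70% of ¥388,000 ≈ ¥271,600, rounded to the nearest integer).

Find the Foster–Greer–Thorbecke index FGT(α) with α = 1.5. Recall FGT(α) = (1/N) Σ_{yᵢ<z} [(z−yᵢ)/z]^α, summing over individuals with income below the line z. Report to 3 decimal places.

0.096

Incomes under z: ¥130,000, ¥212,000 (q = 2 of N = 5).
Gap ratios (z−y)/z: (271600−130000)/271600 = 0.5214; (271600−212000)/271600 = 0.2194.
Raised to α = 1.5: 0.37644; 0.10280.
Sum = 0.479240; FGT(1.5) = 0.479240 / 5 = 0.096.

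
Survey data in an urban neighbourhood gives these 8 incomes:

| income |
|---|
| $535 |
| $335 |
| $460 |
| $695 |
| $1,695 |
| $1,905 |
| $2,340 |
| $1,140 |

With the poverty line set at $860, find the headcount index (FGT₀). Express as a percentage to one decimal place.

4 of the 8 households have income below $860.
H = 4/8 = 50.0%.

50.0%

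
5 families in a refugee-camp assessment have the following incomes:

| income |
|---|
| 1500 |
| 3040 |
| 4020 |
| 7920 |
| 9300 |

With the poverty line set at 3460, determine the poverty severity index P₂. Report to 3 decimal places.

0.067

Below the line: 1500, 3040 (q = 2 of N = 5).
Normalized shortfalls: (3460−1500)/3460 = 0.5665; (3460−3040)/3460 = 0.1214.
Squared: 0.3209; 0.0147.
Sum = 0.335628; P₂ = 0.335628 / 5 = 0.067.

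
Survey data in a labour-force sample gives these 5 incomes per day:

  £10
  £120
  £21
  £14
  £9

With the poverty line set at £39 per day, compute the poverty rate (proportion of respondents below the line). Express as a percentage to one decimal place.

4 of the 5 respondents have income below £39.
H = 4/5 = 80.0%.

80.0%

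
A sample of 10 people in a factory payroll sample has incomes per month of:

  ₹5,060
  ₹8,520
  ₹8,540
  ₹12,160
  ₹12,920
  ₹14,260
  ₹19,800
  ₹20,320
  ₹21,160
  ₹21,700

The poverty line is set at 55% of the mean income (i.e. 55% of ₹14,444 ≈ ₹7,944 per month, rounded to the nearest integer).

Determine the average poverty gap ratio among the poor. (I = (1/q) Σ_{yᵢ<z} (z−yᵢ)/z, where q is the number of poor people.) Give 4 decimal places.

0.3630

Poor units: ₹5,060 (q = 1 of N = 10).
Relative gaps: 0.3630; sum = 0.363041.
I averages over the q = 1 poor units only: 0.363041 / 1 = 0.3630.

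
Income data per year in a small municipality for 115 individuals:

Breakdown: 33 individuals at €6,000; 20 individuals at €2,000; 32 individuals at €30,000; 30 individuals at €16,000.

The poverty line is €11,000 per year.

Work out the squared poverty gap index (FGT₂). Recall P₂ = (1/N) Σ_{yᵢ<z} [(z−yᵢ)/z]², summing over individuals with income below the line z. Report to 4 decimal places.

Below the line: 20×€2,000, 33×€6,000 (q = 53 of N = 115).
Shortfall ratios: (11000−2000)/11000 = 0.8182 (×20); (11000−6000)/11000 = 0.4545 (×33).
Squared: 0.6694 (×20); 0.2066 (×33).
Sum = 20.206612; P₂ = 20.206612 / 115 = 0.1757.

0.1757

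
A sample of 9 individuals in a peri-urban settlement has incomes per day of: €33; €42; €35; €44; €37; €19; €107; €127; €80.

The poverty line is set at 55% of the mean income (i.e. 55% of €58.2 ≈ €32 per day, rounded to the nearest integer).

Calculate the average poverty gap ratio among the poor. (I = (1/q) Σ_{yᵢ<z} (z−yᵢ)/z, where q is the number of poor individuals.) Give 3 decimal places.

Poor units: €19 (q = 1 of N = 9).
Relative gaps: 0.4062; sum = 0.406250.
The income-gap ratio divides by q (the poor only): 0.406250 / 1 = 0.406.

0.406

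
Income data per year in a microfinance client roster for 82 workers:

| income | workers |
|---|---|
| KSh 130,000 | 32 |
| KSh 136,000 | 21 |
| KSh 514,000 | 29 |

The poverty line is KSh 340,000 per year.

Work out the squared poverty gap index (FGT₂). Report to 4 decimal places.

0.2411

Below the line: 32×KSh 130,000, 21×KSh 136,000 (q = 53 of N = 82).
Relative gaps: (340000−130000)/340000 = 0.6176 (×32); (340000−136000)/340000 = 0.6000 (×21).
Squared: 0.3815 (×32); 0.3600 (×21).
Sum = 19.767612; P₂ = 19.767612 / 82 = 0.2411.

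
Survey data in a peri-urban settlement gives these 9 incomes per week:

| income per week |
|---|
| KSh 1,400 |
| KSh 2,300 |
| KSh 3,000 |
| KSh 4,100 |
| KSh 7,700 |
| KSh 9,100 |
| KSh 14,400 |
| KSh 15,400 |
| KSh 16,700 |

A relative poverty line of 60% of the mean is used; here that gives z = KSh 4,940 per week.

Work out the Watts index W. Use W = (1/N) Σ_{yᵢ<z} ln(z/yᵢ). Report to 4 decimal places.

Below z: KSh 1,400, KSh 2,300, KSh 3,000, KSh 4,100 (q = 4 of N = 9).
Log gaps: ln(4940/1400) = 1.2609; ln(4940/2300) = 0.7645; ln(4940/3000) = 0.4988; ln(4940/4100) = 0.1864.
W = 2.710481 / 9 = 0.3012.

0.3012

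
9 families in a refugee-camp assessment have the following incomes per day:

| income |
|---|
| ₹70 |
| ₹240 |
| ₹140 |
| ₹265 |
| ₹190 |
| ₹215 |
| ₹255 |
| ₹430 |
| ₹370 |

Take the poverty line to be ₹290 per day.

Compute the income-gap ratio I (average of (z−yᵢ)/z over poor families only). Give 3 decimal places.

0.323

Poor units: ₹70, ₹140, ₹190, ₹215, ₹240, ₹255, ₹265 (q = 7 of N = 9).
Relative gaps: 0.7586, 0.5172, 0.3448, 0.2586, 0.1724, 0.1207, 0.0862; sum = 2.258621.
I averages over the q = 7 poor units only: 2.258621 / 7 = 0.323.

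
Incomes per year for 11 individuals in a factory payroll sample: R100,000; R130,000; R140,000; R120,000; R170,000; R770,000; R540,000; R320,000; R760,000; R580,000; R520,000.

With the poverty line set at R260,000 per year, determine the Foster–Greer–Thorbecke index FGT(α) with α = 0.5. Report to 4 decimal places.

Below z: R100,000, R120,000, R130,000, R140,000, R170,000 (q = 5 of N = 11).
Normalized shortfalls: (260000−100000)/260000 = 0.6154; (260000−120000)/260000 = 0.5385; (260000−130000)/260000 = 0.5000; (260000−140000)/260000 = 0.4615; (260000−170000)/260000 = 0.3462.
Raised to α = 0.5: 0.78446; 0.73380; 0.70711; 0.67937; 0.58835.
Sum = 3.493085; FGT(0.5) = 3.493085 / 11 = 0.3176.

0.3176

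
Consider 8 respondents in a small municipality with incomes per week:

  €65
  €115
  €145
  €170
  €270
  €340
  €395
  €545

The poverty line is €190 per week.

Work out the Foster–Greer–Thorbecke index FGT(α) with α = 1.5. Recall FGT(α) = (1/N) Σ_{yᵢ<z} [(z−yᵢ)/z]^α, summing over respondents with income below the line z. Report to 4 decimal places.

0.1164

Poor units: €65, €115, €145, €170 (q = 4 of N = 8).
Normalized shortfalls: (190−65)/190 = 0.6579; (190−115)/190 = 0.3947; (190−145)/190 = 0.2368; (190−170)/190 = 0.1053.
Raised to α = 1.5: 0.53362; 0.24801; 0.11526; 0.03415.
Sum = 0.931043; FGT(1.5) = 0.931043 / 8 = 0.1164.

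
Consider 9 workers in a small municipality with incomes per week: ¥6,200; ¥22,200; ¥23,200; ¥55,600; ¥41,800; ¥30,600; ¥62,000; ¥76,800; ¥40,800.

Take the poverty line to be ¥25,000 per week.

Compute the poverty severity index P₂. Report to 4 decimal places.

Below z: ¥6,200, ¥22,200, ¥23,200 (q = 3 of N = 9).
Normalized shortfalls: (25000−6200)/25000 = 0.7520; (25000−22200)/25000 = 0.1120; (25000−23200)/25000 = 0.0720.
Squared: 0.5655; 0.0125; 0.0052.
Sum = 0.583232; P₂ = 0.583232 / 9 = 0.0648.

0.0648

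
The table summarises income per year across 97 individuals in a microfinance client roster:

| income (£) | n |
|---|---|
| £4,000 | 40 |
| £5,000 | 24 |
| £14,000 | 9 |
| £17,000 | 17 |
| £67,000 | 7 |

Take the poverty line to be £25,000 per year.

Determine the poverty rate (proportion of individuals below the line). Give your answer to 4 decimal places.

90 of the 97 individuals have income below £25,000.
H = 90/97 = 0.9278.

0.9278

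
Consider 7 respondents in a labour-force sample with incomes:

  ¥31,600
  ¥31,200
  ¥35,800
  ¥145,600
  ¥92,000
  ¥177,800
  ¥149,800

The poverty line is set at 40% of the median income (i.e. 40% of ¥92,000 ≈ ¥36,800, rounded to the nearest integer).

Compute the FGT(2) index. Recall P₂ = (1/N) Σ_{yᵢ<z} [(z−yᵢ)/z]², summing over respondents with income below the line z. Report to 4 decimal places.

Incomes under z: ¥31,200, ¥31,600, ¥35,800 (q = 3 of N = 7).
Normalized shortfalls: (36800−31200)/36800 = 0.1522; (36800−31600)/36800 = 0.1413; (36800−35800)/36800 = 0.0272.
Squared: 0.0232; 0.0200; 0.0007.
Sum = 0.043862; P₂ = 0.043862 / 7 = 0.0063.

0.0063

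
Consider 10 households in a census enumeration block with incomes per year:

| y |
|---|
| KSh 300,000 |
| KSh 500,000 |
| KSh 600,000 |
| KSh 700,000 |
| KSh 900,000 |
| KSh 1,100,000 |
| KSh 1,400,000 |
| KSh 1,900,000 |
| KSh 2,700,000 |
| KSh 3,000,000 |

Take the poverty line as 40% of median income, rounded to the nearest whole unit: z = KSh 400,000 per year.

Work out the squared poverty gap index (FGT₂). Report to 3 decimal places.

Below the line: KSh 300,000 (q = 1 of N = 10).
Relative gaps: (400000−300000)/400000 = 0.2500.
Squared: 0.0625.
Sum = 0.062500; P₂ = 0.062500 / 10 = 0.006.

0.006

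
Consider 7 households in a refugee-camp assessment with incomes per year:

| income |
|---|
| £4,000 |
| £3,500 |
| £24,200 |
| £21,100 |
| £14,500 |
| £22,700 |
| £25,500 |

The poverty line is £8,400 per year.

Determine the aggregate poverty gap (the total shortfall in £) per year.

Below the line: £3,500, £4,000 (q = 2 of N = 7).
Individual gaps: 8400−3500 = 4900; 8400−4000 = 4400.
Aggregate gap = £9,300.

£9,300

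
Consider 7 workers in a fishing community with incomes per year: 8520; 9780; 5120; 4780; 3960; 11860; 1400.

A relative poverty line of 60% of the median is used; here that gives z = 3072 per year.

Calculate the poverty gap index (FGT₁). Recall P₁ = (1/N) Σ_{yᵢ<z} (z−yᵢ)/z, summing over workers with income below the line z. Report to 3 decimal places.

Below the line: 1400 (q = 1 of N = 7).
Gap ratios (z−y)/z: (3072−1400)/3072 = 0.5443.
Σ = 0.544271. Dividing by the full population N = 7 gives P₁ = 0.078.

0.078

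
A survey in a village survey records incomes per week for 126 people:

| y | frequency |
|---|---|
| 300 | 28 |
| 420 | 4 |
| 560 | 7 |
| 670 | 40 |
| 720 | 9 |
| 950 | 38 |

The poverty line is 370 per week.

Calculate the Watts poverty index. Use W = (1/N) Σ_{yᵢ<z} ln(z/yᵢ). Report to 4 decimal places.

0.0466

Below the line: 28×300 (q = 28 of N = 126).
Log shortfalls: ln(370/300) = 0.2097 (×28).
W = 5.872175 / 126 = 0.0466.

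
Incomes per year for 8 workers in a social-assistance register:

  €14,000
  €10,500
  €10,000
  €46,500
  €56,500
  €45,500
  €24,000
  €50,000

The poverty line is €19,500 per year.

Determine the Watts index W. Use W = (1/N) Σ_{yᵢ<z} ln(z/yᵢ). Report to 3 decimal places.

0.202

Poor units: €10,000, €10,500, €14,000 (q = 3 of N = 8).
ln(z/y) terms: ln(19500/10000) = 0.6678; ln(19500/10500) = 0.6190; ln(19500/14000) = 0.3314.
W = 1.618226 / 8 = 0.202.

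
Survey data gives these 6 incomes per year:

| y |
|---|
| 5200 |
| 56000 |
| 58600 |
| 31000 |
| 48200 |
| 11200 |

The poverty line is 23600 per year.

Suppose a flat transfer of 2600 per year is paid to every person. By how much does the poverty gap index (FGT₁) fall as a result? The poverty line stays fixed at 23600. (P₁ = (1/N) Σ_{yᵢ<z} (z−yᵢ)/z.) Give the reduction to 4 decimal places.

Before: below the line — 5200, 11200; poverty gap index (FGT₁) = 0.217514.
After the 2600 transfer: below the line — 7800, 13800; poverty gap index (FGT₁) = 0.180791.
Reduction = 0.217514 − 0.180791 = 0.0367.

0.0367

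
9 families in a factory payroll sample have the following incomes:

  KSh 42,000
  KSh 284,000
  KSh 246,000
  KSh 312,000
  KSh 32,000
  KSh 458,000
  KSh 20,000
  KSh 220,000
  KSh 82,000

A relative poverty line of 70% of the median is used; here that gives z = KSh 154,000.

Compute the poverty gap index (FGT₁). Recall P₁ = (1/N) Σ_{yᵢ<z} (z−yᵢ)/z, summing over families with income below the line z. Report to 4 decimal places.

Poor units: KSh 20,000, KSh 32,000, KSh 42,000, KSh 82,000 (q = 4 of N = 9).
Gap ratios (z−y)/z: (154000−20000)/154000 = 0.8701; (154000−32000)/154000 = 0.7922; (154000−42000)/154000 = 0.7273; (154000−82000)/154000 = 0.4675.
Sum of shortfalls = 2.857143; P₁ averages over all N: 2.857143 / 9 = 0.3175.

0.3175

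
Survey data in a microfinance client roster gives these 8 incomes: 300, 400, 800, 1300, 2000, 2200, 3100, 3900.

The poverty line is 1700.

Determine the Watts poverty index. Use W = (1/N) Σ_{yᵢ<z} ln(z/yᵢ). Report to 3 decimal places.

Poor units: 300, 400, 800, 1300 (q = 4 of N = 8).
ln(z/y) terms: ln(1700/300) = 1.7346; ln(1700/400) = 1.4469; ln(1700/800) = 0.7538; ln(1700/1300) = 0.2683.
W = 4.203556 / 8 = 0.525.

0.525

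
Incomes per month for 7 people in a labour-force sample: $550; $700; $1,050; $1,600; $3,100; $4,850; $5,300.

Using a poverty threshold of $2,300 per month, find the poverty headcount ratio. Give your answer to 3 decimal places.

0.571

4 of the 7 people have income below $2,300.
H = 4/7 = 0.571.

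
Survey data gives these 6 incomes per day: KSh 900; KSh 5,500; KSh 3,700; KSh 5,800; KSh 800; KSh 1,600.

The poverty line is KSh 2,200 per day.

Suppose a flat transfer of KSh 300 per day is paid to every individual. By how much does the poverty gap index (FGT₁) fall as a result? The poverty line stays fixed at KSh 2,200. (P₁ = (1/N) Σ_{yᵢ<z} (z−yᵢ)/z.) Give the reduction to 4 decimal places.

Before: below the line — KSh 800, KSh 900, KSh 1,600; poverty gap index (FGT₁) = 0.250000.
After the KSh 300 transfer: below the line — KSh 1,100, KSh 1,200, KSh 1,900; poverty gap index (FGT₁) = 0.181818.
Reduction = 0.250000 − 0.181818 = 0.0682.

0.0682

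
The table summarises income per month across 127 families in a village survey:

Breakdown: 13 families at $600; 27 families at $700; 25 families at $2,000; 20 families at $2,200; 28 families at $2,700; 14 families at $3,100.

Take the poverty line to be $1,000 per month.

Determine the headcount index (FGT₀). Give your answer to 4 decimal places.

40 of the 127 families have income below $1,000.
H = 40/127 = 0.3150.

0.3150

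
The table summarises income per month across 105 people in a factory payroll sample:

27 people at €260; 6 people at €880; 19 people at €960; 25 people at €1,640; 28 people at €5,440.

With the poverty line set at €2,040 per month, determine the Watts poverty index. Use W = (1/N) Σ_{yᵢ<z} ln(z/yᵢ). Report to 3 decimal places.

Below the line: 27×€260, 6×€880, 19×€960, 25×€1,640 (q = 77 of N = 105).
ln(z/y) terms: ln(2040/260) = 2.0600 (×27); ln(2040/880) = 0.8408 (×6); ln(2040/960) = 0.7538 (×19); ln(2040/1640) = 0.2183 (×25).
W = 80.443336 / 105 = 0.766.

0.766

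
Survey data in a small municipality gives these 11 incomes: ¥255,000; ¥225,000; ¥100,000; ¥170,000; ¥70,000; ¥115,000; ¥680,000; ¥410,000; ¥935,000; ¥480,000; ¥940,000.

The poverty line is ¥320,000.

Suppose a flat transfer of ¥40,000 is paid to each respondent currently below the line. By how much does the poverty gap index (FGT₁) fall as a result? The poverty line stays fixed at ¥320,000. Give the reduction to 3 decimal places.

Before: below the line — ¥70,000, ¥100,000, ¥115,000, ¥170,000, ¥225,000, ¥255,000; poverty gap index (FGT₁) = 0.27983.
After the ¥40,000 transfer: below the line — ¥110,000, ¥140,000, ¥155,000, ¥210,000, ¥265,000, ¥295,000; poverty gap index (FGT₁) = 0.21165.
Reduction = 0.27983 − 0.21165 = 0.068.

0.068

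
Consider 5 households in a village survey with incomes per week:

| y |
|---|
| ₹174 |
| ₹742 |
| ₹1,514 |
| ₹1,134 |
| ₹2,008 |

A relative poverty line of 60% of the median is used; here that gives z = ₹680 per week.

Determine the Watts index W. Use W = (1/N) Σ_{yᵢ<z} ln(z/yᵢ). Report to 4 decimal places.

Poor units: ₹174 (q = 1 of N = 5).
Log gaps: ln(680/174) = 1.3630.
W = 1.363037 / 5 = 0.2726.

0.2726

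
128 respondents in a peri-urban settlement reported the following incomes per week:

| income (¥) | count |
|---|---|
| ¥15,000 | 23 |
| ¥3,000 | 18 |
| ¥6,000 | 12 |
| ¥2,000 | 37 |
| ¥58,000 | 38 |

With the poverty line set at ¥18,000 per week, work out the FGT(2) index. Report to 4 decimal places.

Below z: 37×¥2,000, 18×¥3,000, 12×¥6,000, 23×¥15,000 (q = 90 of N = 128).
Shortfall ratios: (18000−2000)/18000 = 0.8889 (×37); (18000−3000)/18000 = 0.8333 (×18); (18000−6000)/18000 = 0.6667 (×12); (18000−15000)/18000 = 0.1667 (×23).
Squared: 0.7901 (×37); 0.6944 (×18); 0.4444 (×12); 0.0278 (×23).
Sum = 47.706790; P₂ = 47.706790 / 128 = 0.3727.

0.3727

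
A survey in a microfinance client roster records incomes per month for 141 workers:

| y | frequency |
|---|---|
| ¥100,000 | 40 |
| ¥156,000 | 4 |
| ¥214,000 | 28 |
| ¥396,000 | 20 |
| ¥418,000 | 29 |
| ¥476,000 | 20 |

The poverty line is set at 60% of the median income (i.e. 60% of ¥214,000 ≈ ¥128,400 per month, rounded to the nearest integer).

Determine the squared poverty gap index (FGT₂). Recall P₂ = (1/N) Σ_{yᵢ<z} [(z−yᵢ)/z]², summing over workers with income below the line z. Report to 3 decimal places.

0.014

Poor units: 40×¥100,000 (q = 40 of N = 141).
Gap ratios (z−y)/z: (128400−100000)/128400 = 0.2212 (×40).
Squared: 0.0489 (×40).
Sum = 1.956891; P₂ = 1.956891 / 141 = 0.014.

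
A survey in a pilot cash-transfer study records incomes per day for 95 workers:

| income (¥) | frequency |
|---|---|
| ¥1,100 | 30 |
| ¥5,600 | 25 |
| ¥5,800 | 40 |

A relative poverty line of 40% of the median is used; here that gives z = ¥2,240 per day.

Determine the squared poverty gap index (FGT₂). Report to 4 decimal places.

0.0818

Incomes under z: 30×¥1,100 (q = 30 of N = 95).
Relative gaps: (2240−1100)/2240 = 0.5089 (×30).
Squared: 0.2590 (×30).
Sum = 7.770249; P₂ = 7.770249 / 95 = 0.0818.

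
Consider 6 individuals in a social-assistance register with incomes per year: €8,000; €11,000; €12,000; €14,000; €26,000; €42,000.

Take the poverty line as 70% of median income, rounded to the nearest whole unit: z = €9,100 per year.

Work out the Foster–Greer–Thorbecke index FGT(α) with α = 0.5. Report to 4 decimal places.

0.0579

Below z: €8,000 (q = 1 of N = 6).
Gap ratios (z−y)/z: (9100−8000)/9100 = 0.1209.
Raised to α = 0.5: 0.34768.
Sum = 0.347677; FGT(0.5) = 0.347677 / 6 = 0.0579.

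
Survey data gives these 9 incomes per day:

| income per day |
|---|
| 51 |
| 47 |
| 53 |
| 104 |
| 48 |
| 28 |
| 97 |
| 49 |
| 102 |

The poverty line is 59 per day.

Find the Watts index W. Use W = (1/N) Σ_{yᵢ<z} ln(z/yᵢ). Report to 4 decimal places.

0.1797

Below z: 28, 47, 48, 49, 51, 53 (q = 6 of N = 9).
Log gaps: ln(59/28) = 0.7453; ln(59/47) = 0.2274; ln(59/48) = 0.2063; ln(59/49) = 0.1857; ln(59/51) = 0.1457; ln(59/53) = 0.1072.
W = 1.617734 / 9 = 0.1797.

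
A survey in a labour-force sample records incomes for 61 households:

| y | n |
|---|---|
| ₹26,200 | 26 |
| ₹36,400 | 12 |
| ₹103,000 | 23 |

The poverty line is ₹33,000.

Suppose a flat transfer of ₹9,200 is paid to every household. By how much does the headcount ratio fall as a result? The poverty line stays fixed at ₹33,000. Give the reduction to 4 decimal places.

0.4262

Before: below the line — 26×₹26,200; headcount ratio = 0.426230.
After the ₹9,200 transfer: below the line — none; headcount ratio = 0.000000.
Reduction = 0.426230 − 0.000000 = 0.4262.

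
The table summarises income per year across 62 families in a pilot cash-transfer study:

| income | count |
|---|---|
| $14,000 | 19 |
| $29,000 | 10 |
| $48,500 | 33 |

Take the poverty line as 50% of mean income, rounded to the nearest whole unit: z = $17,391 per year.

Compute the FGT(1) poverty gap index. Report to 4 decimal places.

Poor units: 19×$14,000 (q = 19 of N = 62).
Relative gaps: (17391−14000)/17391 = 0.1950 (×19).
Σ = 3.704732. Dividing by the full population N = 62 gives P₁ = 0.0598.

0.0598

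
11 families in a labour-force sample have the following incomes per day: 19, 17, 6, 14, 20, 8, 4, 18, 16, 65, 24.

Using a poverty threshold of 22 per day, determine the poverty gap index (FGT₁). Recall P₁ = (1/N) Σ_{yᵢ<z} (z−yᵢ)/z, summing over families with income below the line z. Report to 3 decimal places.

Incomes under z: 4, 6, 8, 14, 16, 17, 18, 19, 20 (q = 9 of N = 11).
Gap ratios (z−y)/z: (22−4)/22 = 0.8182; (22−6)/22 = 0.7273; (22−8)/22 = 0.6364; (22−14)/22 = 0.3636; (22−16)/22 = 0.2727; (22−17)/22 = 0.2273; (22−18)/22 = 0.1818; (22−19)/22 = 0.1364; (22−20)/22 = 0.0909.
Σ = 3.454545. Dividing by the full population N = 11 gives P₁ = 0.314.

0.314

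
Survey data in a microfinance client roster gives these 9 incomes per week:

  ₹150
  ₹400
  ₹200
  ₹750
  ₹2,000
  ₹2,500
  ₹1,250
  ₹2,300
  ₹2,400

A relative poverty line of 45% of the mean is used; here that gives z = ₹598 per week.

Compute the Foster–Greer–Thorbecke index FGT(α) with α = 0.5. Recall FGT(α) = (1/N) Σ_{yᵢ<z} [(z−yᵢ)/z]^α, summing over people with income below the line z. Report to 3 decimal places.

0.251

Poor units: ₹150, ₹200, ₹400 (q = 3 of N = 9).
Relative gaps: (598−150)/598 = 0.7492; (598−200)/598 = 0.6656; (598−400)/598 = 0.3311.
Raised to α = 0.5: 0.86554; 0.81581; 0.57542.
Sum = 2.256772; FGT(0.5) = 2.256772 / 9 = 0.251.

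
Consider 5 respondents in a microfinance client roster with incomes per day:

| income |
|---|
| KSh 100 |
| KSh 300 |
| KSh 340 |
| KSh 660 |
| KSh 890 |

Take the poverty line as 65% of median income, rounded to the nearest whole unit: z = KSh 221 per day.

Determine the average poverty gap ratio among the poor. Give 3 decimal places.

0.548

Poor units: KSh 100 (q = 1 of N = 5).
Shortfall ratios (z−y)/z: 0.5475; sum = 0.547511.
The income-gap ratio divides by q (the poor only): 0.547511 / 1 = 0.548.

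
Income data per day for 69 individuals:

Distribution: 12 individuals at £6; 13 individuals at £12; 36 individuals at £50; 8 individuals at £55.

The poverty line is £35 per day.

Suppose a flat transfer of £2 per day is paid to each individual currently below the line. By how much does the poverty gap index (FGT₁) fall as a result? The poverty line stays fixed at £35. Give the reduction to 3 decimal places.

0.021

Before: below the line — 12×£6, 13×£12; poverty gap index (FGT₁) = 0.26791.
After the £2 transfer: below the line — 12×£8, 13×£14; poverty gap index (FGT₁) = 0.24720.
Reduction = 0.26791 − 0.24720 = 0.021.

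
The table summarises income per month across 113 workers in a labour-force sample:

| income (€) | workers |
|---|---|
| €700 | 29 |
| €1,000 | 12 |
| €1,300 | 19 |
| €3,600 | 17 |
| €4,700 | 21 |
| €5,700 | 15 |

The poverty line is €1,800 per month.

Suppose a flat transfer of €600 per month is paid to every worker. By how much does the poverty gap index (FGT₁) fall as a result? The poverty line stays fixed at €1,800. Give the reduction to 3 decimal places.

Before: below the line — 29×€700, 12×€1,000, 19×€1,300; poverty gap index (FGT₁) = 0.25074.
After the €600 transfer: below the line — 29×€1,300, 12×€1,600; poverty gap index (FGT₁) = 0.08309.
Reduction = 0.25074 − 0.08309 = 0.168.

0.168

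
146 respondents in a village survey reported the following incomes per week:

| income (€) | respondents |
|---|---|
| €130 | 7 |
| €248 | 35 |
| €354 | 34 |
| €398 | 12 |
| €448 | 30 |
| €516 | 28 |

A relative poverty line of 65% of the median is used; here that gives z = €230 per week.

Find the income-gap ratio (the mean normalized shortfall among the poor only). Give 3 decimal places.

Incomes under z: 7×€130 (q = 7 of N = 146).
Shortfall ratios (z−y)/z: 0.4348 (×7); sum = 3.043478.
I averages over the q = 7 poor units only: 3.043478 / 7 = 0.435.

0.435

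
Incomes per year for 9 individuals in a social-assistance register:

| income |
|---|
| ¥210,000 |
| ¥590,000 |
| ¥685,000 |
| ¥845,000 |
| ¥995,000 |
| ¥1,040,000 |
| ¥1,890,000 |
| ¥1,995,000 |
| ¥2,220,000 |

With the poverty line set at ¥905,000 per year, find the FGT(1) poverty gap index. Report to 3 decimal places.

Below z: ¥210,000, ¥590,000, ¥685,000, ¥845,000 (q = 4 of N = 9).
Gap ratios (z−y)/z: (905000−210000)/905000 = 0.7680; (905000−590000)/905000 = 0.3481; (905000−685000)/905000 = 0.2431; (905000−845000)/905000 = 0.0663.
Sum of shortfalls = 1.425414; P₁ averages over all N: 1.425414 / 9 = 0.158.

0.158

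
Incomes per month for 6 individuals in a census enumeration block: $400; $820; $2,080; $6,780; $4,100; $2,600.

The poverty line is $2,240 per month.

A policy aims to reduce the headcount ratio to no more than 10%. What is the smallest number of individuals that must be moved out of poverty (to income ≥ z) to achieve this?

Currently q = 3 of N = 6 are below the line (H = 0.500).
A headcount ratio of at most 10% allows at most ⌊0.10 × 6⌋ = 0 poor individuals.
So at least 3 − 0 = 3 must be lifted.

3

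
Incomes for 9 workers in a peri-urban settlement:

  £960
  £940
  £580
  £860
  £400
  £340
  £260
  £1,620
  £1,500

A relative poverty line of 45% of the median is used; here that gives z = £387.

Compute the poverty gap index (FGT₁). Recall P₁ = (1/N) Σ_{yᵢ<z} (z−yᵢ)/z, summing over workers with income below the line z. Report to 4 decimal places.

0.0500

Below z: £260, £340 (q = 2 of N = 9).
Shortfall ratios: (387−260)/387 = 0.3282; (387−340)/387 = 0.1214.
Σ = 0.449612. Dividing by the full population N = 9 gives P₁ = 0.0500.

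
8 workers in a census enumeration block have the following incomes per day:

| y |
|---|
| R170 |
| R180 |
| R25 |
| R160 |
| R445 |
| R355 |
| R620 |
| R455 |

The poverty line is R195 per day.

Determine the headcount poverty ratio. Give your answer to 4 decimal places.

4 of the 8 workers have income below R195.
H = 4/8 = 0.5000.

0.5000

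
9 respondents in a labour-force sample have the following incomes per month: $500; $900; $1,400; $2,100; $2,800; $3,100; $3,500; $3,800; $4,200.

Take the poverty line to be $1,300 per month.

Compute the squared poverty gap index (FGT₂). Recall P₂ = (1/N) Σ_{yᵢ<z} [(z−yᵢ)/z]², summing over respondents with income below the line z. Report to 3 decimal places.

0.053

Incomes under z: $500, $900 (q = 2 of N = 9).
Relative gaps: (1300−500)/1300 = 0.6154; (1300−900)/1300 = 0.3077.
Squared: 0.3787; 0.0947.
Sum = 0.473373; P₂ = 0.473373 / 9 = 0.053.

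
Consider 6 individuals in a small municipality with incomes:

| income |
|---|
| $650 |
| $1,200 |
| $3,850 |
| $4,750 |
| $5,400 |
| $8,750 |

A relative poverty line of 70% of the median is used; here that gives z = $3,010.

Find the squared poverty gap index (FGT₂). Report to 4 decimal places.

0.1627

Poor units: $650, $1,200 (q = 2 of N = 6).
Shortfall ratios: (3010−650)/3010 = 0.7841; (3010−1200)/3010 = 0.6013.
Squared: 0.6147; 0.3616.
Sum = 0.976336; P₂ = 0.976336 / 6 = 0.1627.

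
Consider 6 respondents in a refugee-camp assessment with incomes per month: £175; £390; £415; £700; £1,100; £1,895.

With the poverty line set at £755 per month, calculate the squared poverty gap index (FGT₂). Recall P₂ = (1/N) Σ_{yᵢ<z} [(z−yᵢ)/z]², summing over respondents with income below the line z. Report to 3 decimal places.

0.172

Below the line: £175, £390, £415, £700 (q = 4 of N = 6).
Gap ratios (z−y)/z: (755−175)/755 = 0.7682; (755−390)/755 = 0.4834; (755−415)/755 = 0.4503; (755−700)/755 = 0.0728.
Squared: 0.5901; 0.2337; 0.2028; 0.0053.
Sum = 1.031972; P₂ = 1.031972 / 6 = 0.172.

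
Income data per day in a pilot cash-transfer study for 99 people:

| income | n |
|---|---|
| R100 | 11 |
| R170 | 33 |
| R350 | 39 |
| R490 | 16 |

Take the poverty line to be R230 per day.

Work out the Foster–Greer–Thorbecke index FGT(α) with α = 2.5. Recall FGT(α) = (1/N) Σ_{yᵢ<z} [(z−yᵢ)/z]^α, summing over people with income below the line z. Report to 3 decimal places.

Below z: 11×R100, 33×R170 (q = 44 of N = 99).
Relative gaps: (230−100)/230 = 0.5652 (×11); (230−170)/230 = 0.2609 (×33).
Raised to α = 2.5: 0.24018 (×11); 0.03476 (×33).
Sum = 3.789016; FGT(2.5) = 3.789016 / 99 = 0.038.

0.038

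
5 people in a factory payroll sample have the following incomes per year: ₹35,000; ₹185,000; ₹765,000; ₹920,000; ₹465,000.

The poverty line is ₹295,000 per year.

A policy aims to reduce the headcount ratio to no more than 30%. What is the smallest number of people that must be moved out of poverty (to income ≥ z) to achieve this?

2 of the 5 people are poor, so H = 2/5 = 0.400.
A headcount ratio of at most 30% allows at most ⌊0.30 × 5⌋ = 1 poor people.
So at least 2 − 1 = 1 must be lifted.

1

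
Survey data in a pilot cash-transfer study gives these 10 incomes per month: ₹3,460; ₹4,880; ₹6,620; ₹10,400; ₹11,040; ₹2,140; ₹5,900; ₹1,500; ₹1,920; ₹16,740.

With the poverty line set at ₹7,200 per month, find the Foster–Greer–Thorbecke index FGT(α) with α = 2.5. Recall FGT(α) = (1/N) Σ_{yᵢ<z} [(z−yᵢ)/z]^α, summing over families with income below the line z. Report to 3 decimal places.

Incomes under z: ₹1,500, ₹1,920, ₹2,140, ₹3,460, ₹4,880, ₹5,900, ₹6,620 (q = 7 of N = 10).
Relative gaps: (7200−1500)/7200 = 0.7917; (7200−1920)/7200 = 0.7333; (7200−2140)/7200 = 0.7028; (7200−3460)/7200 = 0.5194; (7200−4880)/7200 = 0.3222; (7200−5900)/7200 = 0.1806; (7200−6620)/7200 = 0.0806.
Raised to α = 2.5: 0.55764; 0.46053; 0.41404; 0.19447; 0.05894; 0.01385; 0.00184.
Sum = 1.701310; FGT(2.5) = 1.701310 / 10 = 0.170.

0.170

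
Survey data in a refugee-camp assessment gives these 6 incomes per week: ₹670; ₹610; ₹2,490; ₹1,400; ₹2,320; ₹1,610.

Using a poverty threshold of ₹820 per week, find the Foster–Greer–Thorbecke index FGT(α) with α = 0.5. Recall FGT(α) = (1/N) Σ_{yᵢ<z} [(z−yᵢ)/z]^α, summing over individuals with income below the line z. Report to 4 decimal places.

0.1556

Below z: ₹610, ₹670 (q = 2 of N = 6).
Gap ratios (z−y)/z: (820−610)/820 = 0.2561; (820−670)/820 = 0.1829.
Raised to α = 0.5: 0.50606; 0.42770.
Sum = 0.933760; FGT(0.5) = 0.933760 / 6 = 0.1556.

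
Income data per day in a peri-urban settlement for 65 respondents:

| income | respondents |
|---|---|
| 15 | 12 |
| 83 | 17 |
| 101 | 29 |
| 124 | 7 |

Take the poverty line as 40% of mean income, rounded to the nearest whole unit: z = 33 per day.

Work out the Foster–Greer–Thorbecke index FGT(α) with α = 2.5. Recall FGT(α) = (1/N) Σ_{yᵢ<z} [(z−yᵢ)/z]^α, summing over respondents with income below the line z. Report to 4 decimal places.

Poor units: 12×15 (q = 12 of N = 65).
Gap ratios (z−y)/z: (33−15)/33 = 0.5455 (×12).
Raised to α = 2.5: 0.21973 (×12).
Sum = 2.636803; FGT(2.5) = 2.636803 / 65 = 0.0406.

0.0406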